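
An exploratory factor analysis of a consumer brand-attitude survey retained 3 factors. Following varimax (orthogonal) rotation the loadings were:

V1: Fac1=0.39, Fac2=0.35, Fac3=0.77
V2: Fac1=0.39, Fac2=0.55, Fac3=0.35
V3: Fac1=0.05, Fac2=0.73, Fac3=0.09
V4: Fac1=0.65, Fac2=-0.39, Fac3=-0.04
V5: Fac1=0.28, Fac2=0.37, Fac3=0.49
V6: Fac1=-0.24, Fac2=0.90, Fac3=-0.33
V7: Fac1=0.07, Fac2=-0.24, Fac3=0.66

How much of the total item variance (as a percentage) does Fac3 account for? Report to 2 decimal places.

21.57%

SS loadings for Fac3 = 0.77² + 0.35² + 0.09² + (-0.04)² + 0.49² + (-0.33)² + 0.66² = 1.5097
With 7 standardized items, total variance = 7. Proportion = 1.5097/7 = 0.2157 → 21.57%.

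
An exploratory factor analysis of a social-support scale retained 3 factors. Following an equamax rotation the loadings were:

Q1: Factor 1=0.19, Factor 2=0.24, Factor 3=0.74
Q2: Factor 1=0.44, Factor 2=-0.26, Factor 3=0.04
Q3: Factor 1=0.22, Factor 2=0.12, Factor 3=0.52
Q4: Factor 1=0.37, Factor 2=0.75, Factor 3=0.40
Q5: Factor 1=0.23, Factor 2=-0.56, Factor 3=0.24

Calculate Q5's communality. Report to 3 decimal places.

h² = 0.23² + (-0.56)² + 0.24² = 0.0529 + 0.3136 + 0.0576 = 0.4241

0.424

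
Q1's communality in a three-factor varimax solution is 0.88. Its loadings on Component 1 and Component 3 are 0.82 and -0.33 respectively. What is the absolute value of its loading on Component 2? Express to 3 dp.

Under orthogonal rotation h² = Σλ², so λ_Component 2² = h² − (0.7813) = 0.88 − 0.7813 = 0.0987.
|λ| = √0.0987 = 0.3142.

0.314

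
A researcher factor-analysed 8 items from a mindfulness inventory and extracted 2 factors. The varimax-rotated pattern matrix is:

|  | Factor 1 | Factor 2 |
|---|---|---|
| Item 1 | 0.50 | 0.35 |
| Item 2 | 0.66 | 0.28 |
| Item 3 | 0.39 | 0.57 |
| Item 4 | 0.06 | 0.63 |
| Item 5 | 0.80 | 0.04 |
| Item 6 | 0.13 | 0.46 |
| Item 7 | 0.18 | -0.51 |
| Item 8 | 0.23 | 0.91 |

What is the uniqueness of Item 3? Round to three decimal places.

0.523

h² = 0.39² + 0.57² = 0.1521 + 0.3249 = 0.4770
Uniqueness u² = 1 − h² = 1 − 0.4770 = 0.5230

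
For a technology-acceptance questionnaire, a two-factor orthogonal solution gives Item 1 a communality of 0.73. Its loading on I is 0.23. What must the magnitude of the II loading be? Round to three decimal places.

0.823

Under orthogonal rotation h² = Σλ², so λ_II² = h² − (0.0529) = 0.73 − 0.0529 = 0.6771.
|λ| = √0.6771 = 0.8229.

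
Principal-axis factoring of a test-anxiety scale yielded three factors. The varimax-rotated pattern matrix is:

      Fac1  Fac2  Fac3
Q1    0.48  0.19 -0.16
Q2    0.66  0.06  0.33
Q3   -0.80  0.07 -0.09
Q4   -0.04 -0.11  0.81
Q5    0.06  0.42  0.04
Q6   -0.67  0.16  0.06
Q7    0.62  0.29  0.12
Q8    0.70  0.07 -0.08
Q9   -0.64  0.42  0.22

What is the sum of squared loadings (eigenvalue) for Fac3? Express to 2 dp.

0.87

SS loadings for Fac3 = (-0.16)² + 0.33² + (-0.09)² + 0.81² + 0.04² + 0.06² + 0.12² + (-0.08)² + 0.22² = 0.0256 + 0.1089 + 0.0081 + 0.6561 + 0.0016 + 0.0036 + 0.0144 + 0.0064 + 0.0484 = 0.8731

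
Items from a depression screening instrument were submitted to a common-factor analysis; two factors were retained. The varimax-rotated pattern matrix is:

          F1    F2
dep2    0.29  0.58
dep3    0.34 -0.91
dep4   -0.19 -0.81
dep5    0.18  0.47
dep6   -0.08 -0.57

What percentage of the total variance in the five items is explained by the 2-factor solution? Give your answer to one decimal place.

Communalities: 0.4205, 0.9437, 0.6922, 0.2533, 0.3313; Σh² = 2.6410.
Total variance with 5 standardized items is 5, so the solution explains 2.6410/5 = 0.5282 = 52.82%.

52.8%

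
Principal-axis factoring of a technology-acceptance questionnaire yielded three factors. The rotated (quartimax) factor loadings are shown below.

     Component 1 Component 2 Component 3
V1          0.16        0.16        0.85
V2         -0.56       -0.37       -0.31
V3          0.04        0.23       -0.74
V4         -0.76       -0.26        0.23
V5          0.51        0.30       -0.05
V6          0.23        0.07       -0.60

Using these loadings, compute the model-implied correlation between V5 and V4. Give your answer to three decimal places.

r̂ = Σ λ_i·λ_j across factors = (0.51)(-0.76) + (0.30)(-0.26) + (-0.05)(0.23)
  = -0.3876 -0.0780 -0.0115 = -0.4771

-0.477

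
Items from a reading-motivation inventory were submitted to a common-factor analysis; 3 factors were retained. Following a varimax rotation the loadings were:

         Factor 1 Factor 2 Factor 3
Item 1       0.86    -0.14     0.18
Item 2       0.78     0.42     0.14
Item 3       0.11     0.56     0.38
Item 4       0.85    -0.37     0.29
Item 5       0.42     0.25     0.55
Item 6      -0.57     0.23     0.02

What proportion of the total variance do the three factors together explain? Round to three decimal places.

0.655

Communalities: 0.7916, 0.8044, 0.4701, 0.9435, 0.5414, 0.3782; Σh² = 3.9292.
Total variance with 6 standardized items is 6, so the solution explains 3.9292/6 = 0.6549.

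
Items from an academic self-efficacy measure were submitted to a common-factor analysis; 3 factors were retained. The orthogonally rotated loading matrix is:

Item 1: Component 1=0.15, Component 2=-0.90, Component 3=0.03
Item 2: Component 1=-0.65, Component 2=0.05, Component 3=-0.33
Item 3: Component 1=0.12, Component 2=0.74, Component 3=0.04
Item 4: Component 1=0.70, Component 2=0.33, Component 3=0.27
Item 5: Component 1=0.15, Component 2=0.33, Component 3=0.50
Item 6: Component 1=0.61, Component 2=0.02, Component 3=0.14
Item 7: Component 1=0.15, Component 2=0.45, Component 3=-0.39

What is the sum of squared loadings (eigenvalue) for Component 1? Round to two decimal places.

SS loadings for Component 1 = 0.15² + (-0.65)² + 0.12² + 0.70² + 0.15² + 0.61² + 0.15² = 0.0225 + 0.4225 + 0.0144 + 0.4900 + 0.0225 + 0.3721 + 0.0225 = 1.3665

1.37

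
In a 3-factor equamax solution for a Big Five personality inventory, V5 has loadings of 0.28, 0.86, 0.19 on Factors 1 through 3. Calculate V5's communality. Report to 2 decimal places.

h² = 0.28² + 0.86² + 0.19² = 0.0784 + 0.7396 + 0.0361 = 0.8541

0.85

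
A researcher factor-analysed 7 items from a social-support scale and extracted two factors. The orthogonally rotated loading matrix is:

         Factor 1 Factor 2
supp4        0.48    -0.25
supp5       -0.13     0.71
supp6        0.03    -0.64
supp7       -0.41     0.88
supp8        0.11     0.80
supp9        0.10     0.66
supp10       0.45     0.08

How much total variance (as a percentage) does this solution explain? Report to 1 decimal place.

49.6%

Communalities: 0.2929, 0.5210, 0.4105, 0.9425, 0.6521, 0.4456, 0.2089; Σh² = 3.4735.
Total variance with 7 standardized items is 7, so the solution explains 3.4735/7 = 0.4962 = 49.62%.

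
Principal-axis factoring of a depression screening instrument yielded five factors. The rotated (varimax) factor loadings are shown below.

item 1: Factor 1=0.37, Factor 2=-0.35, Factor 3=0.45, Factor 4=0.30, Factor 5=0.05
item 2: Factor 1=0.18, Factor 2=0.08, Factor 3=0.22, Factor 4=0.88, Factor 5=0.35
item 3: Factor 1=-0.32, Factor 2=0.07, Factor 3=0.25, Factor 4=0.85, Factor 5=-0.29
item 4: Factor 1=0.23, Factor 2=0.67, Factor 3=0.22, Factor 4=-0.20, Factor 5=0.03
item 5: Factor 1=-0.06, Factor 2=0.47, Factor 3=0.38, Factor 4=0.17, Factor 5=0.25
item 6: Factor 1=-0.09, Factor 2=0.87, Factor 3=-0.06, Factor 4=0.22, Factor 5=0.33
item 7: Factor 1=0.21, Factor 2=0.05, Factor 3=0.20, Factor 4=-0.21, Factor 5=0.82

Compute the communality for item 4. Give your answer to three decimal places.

h² = 0.23² + 0.67² + 0.22² + (-0.20)² + 0.03² = 0.0529 + 0.4489 + 0.0484 + 0.0400 + 0.0009 = 0.5911

0.591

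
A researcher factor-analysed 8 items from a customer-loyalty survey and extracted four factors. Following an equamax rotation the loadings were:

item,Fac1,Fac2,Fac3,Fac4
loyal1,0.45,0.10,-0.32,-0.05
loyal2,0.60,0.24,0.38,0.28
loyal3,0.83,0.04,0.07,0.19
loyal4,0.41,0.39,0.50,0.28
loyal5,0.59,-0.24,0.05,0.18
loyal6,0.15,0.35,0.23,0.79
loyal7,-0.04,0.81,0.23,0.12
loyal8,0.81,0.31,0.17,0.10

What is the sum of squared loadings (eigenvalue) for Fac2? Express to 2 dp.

1.15

SS loadings for Fac2 = 0.10² + 0.24² + 0.04² + 0.39² + (-0.24)² + 0.35² + 0.81² + 0.31² = 0.0100 + 0.0576 + 0.0016 + 0.1521 + 0.0576 + 0.1225 + 0.6561 + 0.0961 = 1.1536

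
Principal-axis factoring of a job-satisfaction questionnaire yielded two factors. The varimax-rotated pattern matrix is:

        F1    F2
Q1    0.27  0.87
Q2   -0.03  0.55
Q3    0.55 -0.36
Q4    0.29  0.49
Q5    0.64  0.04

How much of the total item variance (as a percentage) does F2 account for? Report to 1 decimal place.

SS loadings for F2 = 0.87² + 0.55² + (-0.36)² + 0.49² + 0.04² = 1.4307
With 5 standardized items, total variance = 5. Proportion = 1.4307/5 = 0.2861 → 28.61%.

28.6%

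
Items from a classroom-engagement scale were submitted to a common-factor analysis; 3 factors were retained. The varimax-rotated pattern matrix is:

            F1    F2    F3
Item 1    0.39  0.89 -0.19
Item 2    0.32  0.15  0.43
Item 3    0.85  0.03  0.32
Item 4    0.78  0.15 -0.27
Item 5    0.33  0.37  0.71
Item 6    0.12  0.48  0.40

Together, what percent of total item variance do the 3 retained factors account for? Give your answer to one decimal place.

Communalities: 0.9803, 0.3098, 0.8258, 0.7038, 0.7499, 0.4048; Σh² = 3.9744.
Total variance with 6 standardized items is 6, so the solution explains 3.9744/6 = 0.6624 = 66.24%.

66.2%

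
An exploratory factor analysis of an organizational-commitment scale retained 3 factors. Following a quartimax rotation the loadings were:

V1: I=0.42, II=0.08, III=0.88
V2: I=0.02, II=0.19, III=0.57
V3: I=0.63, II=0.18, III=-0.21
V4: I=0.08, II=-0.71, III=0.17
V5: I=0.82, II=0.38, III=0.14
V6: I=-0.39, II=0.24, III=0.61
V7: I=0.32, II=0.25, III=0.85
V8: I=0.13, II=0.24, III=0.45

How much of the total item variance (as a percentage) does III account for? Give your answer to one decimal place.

SS loadings for III = 0.88² + 0.57² + (-0.21)² + 0.17² + 0.14² + 0.61² + 0.85² + 0.45² = 2.4890
With 8 standardized items, total variance = 8. Proportion = 2.4890/8 = 0.3111 → 31.11%.

31.1%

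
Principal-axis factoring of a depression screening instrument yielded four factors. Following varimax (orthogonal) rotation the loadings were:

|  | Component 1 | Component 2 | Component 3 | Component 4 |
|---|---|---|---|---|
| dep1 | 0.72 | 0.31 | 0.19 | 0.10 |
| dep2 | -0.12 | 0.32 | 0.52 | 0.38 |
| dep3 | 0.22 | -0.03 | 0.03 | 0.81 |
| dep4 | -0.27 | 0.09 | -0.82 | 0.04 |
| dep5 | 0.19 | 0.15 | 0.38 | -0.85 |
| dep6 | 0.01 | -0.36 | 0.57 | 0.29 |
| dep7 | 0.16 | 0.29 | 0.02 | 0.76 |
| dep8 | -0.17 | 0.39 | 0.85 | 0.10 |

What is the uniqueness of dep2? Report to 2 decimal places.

h² = (-0.12)² + 0.32² + 0.52² + 0.38² = 0.0144 + 0.1024 + 0.2704 + 0.1444 = 0.5316
Uniqueness u² = 1 − h² = 1 − 0.5316 = 0.4684

0.47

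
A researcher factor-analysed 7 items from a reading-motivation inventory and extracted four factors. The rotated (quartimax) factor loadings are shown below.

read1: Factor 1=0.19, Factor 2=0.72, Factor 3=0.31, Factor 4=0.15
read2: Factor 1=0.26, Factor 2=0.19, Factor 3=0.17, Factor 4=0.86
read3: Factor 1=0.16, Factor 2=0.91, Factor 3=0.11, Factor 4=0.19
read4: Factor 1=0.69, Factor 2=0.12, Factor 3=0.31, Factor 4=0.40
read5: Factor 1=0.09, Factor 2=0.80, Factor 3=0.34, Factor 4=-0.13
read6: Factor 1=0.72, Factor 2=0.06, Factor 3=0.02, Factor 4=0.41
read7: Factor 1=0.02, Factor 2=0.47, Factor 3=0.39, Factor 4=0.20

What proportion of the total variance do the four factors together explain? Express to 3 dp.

0.725

Communalities: 0.6731, 0.8722, 0.9019, 0.7466, 0.7806, 0.6905, 0.4134; Σh² = 5.0783.
Total variance with 7 standardized items is 7, so the solution explains 5.0783/7 = 0.7255.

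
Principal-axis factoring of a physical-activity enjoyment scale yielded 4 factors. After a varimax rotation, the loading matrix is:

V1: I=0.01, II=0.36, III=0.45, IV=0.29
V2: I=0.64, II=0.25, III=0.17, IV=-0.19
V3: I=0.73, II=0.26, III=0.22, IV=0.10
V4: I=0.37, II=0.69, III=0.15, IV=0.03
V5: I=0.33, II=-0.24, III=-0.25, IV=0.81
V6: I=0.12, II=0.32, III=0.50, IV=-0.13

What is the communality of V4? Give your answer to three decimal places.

0.636

h² = 0.37² + 0.69² + 0.15² + 0.03² = 0.1369 + 0.4761 + 0.0225 + 0.0009 = 0.6364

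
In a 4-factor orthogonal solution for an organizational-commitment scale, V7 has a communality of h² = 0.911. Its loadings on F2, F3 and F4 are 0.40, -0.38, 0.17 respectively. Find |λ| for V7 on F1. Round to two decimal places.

0.76

Under orthogonal rotation h² = Σλ², so λ_F1² = h² − (0.3333) = 0.911 − 0.3333 = 0.5777.
|λ| = √0.5777 = 0.7601.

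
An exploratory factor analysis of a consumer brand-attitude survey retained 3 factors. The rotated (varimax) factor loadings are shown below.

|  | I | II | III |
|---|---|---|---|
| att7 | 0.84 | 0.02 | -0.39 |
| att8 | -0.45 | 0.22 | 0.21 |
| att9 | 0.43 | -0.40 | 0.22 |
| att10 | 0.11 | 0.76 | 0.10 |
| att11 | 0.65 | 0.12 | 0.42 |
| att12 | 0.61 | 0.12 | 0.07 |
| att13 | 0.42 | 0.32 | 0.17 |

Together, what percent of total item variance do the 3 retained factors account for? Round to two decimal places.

49.41%

Communalities: 0.8581, 0.2950, 0.3933, 0.5997, 0.6133, 0.3914, 0.3077; Σh² = 3.4585.
Total variance with 7 standardized items is 7, so the solution explains 3.4585/7 = 0.4941 = 49.41%.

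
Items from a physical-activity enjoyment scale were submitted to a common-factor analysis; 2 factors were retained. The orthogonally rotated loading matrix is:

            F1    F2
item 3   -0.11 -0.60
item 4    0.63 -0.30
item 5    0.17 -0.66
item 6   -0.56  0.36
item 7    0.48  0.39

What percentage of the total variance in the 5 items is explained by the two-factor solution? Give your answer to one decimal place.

43.0%

SS loadings by factor: 0.9819, 1.1673; total = 2.1492.
Total variance with 5 standardized items is 5, so the solution explains 2.1492/5 = 0.4298 = 42.98%.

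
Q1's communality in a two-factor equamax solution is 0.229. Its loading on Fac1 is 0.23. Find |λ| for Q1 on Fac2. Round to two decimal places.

Under orthogonal rotation h² = Σλ², so λ_Fac2² = h² − (0.0529) = 0.229 − 0.0529 = 0.1761.
|λ| = √0.1761 = 0.4196.

0.42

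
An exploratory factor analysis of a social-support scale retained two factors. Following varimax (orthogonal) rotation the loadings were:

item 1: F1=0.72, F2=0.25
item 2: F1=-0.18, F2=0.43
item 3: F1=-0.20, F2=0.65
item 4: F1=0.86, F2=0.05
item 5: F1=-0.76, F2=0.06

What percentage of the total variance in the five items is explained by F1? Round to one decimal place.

SS loadings for F1 = 0.72² + (-0.18)² + (-0.20)² + 0.86² + (-0.76)² = 1.9080
With 5 standardized items, total variance = 5. Proportion = 1.9080/5 = 0.3816 → 38.16%.

38.2%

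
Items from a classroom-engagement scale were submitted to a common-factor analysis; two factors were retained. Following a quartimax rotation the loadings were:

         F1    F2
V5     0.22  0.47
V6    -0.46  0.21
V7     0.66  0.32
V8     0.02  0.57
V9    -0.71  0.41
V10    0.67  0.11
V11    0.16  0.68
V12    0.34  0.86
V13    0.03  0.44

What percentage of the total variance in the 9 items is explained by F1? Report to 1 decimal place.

19.9%

SS loadings for F1 = 0.22² + (-0.46)² + 0.66² + 0.02² + (-0.71)² + 0.67² + 0.16² + 0.34² + 0.03² = 1.7911
With 9 standardized items, total variance = 9. Proportion = 1.7911/9 = 0.1990 → 19.90%.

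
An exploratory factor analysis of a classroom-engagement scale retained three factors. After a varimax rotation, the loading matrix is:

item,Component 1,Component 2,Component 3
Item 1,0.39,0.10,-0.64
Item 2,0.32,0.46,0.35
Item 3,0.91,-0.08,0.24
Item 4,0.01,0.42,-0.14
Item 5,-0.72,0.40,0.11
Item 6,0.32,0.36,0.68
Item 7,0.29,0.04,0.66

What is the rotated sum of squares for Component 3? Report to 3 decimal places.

SS loadings for Component 3 = (-0.64)² + 0.35² + 0.24² + (-0.14)² + 0.11² + 0.68² + 0.66² = 0.4096 + 0.1225 + 0.0576 + 0.0196 + 0.0121 + 0.4624 + 0.4356 = 1.5194

1.519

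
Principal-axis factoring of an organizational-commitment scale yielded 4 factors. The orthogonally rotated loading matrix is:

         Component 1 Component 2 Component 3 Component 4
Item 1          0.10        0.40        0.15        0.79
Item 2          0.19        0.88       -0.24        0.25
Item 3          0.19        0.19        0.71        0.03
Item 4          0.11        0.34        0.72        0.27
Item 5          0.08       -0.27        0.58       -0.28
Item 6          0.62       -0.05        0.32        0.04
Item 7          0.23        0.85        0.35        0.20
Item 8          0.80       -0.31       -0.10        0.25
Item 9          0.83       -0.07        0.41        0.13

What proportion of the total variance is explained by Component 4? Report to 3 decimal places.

0.107

SS loadings for Component 4 = 0.79² + 0.25² + 0.03² + 0.27² + (-0.28)² + 0.04² + 0.20² + 0.25² + 0.13² = 0.9598
Proportion of variance = 0.9598 / 9 = 0.1066.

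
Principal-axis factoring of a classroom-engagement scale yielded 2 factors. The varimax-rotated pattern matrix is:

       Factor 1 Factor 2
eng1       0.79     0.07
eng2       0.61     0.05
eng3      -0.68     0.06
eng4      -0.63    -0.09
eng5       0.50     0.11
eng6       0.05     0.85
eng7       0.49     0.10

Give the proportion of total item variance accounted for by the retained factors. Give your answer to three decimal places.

0.445

Communalities: 0.6290, 0.3746, 0.4660, 0.4050, 0.2621, 0.7250, 0.2501; Σh² = 3.1118.
Total variance with 7 standardized items is 7, so the solution explains 3.1118/7 = 0.4445.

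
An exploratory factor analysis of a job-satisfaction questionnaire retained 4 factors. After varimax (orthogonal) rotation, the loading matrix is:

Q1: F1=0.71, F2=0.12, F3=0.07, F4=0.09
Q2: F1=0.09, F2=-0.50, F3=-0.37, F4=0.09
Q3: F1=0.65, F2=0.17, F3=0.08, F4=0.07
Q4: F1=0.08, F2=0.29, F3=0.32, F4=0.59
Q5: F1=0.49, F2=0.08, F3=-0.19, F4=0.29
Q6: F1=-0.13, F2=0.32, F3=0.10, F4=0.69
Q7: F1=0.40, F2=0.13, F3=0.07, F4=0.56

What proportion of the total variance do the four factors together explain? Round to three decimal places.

0.487

SS loadings by factor: 1.3581, 0.5031, 0.3016, 1.2430; total = 3.4058.
Total variance with 7 standardized items is 7, so the solution explains 3.4058/7 = 0.4865.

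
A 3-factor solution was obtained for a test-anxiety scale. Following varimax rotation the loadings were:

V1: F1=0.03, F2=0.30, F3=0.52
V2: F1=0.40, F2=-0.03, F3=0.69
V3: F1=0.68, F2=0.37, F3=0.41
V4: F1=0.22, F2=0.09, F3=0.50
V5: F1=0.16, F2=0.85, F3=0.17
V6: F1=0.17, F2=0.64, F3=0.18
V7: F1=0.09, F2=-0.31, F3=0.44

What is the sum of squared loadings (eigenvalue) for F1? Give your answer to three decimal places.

0.734

SS loadings for F1 = 0.03² + 0.40² + 0.68² + 0.22² + 0.16² + 0.17² + 0.09² = 0.0009 + 0.1600 + 0.4624 + 0.0484 + 0.0256 + 0.0289 + 0.0081 = 0.7343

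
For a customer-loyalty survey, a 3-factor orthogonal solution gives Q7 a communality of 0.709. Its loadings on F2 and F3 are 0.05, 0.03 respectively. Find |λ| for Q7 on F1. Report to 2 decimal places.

Under orthogonal rotation h² = Σλ², so λ_F1² = h² − (0.0034) = 0.709 − 0.0034 = 0.7056.
|λ| = √0.7056 = 0.8400.

0.84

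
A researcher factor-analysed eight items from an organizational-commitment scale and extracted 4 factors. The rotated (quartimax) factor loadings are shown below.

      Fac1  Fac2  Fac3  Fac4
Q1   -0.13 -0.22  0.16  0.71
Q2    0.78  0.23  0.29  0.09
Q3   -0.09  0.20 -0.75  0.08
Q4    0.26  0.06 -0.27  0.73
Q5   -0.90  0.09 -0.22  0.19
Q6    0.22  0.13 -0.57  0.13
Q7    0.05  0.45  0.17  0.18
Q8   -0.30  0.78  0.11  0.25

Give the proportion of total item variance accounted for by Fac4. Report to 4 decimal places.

SS loadings for Fac4 = 0.71² + 0.09² + 0.08² + 0.73² + 0.19² + 0.13² + 0.18² + 0.25² = 1.1994
Proportion of variance = 1.1994 / 8 = 0.1499.

0.1499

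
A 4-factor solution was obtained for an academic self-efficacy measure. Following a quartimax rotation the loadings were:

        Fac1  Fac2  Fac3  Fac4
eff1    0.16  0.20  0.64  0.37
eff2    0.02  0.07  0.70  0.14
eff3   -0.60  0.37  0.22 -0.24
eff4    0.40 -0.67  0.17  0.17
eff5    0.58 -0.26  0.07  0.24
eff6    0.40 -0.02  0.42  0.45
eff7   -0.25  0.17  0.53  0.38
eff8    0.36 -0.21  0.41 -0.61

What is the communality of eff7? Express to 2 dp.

0.52

h² = (-0.25)² + 0.17² + 0.53² + 0.38² = 0.0625 + 0.0289 + 0.2809 + 0.1444 = 0.5167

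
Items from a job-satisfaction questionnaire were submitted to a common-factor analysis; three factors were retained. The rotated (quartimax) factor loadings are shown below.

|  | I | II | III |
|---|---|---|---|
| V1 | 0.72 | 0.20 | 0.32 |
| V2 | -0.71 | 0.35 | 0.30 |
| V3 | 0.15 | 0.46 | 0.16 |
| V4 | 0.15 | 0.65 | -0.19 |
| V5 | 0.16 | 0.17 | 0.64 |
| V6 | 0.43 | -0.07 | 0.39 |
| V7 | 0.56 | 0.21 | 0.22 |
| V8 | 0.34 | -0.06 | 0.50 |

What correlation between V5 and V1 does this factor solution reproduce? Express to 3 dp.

0.354

r̂ = Σ λ_i·λ_j across factors = (0.16)(0.72) + (0.17)(0.20) + (0.64)(0.32)
  = +0.1152 +0.0340 +0.2048 = 0.3540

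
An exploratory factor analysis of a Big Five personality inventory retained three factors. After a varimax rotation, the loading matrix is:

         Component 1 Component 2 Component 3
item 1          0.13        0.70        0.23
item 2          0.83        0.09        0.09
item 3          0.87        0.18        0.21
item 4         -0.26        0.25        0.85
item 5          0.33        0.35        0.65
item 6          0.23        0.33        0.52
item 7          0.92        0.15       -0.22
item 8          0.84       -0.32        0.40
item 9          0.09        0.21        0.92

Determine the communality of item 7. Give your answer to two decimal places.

0.92

h² = 0.92² + 0.15² + (-0.22)² = 0.8464 + 0.0225 + 0.0484 = 0.9173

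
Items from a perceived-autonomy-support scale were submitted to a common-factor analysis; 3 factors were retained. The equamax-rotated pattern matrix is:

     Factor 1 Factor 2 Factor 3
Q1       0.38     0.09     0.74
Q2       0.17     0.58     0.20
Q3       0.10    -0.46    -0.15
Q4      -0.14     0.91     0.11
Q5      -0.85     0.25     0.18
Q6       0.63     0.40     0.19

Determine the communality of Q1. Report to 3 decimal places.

0.700

h² = 0.38² + 0.09² + 0.74² = 0.1444 + 0.0081 + 0.5476 = 0.7001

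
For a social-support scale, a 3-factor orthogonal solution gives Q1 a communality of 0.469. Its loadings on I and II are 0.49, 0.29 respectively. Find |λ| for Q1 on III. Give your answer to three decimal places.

0.381

Under orthogonal rotation h² = Σλ², so λ_III² = h² − (0.3242) = 0.469 − 0.3242 = 0.1448.
|λ| = √0.1448 = 0.3805.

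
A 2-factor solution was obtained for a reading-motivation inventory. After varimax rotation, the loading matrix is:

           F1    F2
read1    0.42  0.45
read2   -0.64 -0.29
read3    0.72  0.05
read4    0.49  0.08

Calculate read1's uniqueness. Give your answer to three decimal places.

h² = 0.42² + 0.45² = 0.1764 + 0.2025 = 0.3789
Uniqueness u² = 1 − h² = 1 − 0.3789 = 0.6211

0.621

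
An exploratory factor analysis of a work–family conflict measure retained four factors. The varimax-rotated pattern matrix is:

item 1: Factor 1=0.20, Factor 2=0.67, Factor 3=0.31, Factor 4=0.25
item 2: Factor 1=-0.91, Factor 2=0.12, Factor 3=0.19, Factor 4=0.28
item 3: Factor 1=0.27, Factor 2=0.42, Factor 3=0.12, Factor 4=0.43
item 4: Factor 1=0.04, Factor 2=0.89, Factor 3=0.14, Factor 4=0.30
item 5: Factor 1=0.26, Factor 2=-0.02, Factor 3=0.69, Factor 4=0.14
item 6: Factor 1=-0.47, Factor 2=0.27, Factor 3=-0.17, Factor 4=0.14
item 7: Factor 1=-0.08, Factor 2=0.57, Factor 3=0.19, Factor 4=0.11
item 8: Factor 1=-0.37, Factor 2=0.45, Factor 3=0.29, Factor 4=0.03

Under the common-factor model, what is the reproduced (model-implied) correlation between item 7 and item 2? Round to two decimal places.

0.21

r̂ = Σ λ_i·λ_j across factors = (-0.08)(-0.91) + (0.57)(0.12) + (0.19)(0.19) + (0.11)(0.28)
  = +0.0728 +0.0684 +0.0361 +0.0308 = 0.2081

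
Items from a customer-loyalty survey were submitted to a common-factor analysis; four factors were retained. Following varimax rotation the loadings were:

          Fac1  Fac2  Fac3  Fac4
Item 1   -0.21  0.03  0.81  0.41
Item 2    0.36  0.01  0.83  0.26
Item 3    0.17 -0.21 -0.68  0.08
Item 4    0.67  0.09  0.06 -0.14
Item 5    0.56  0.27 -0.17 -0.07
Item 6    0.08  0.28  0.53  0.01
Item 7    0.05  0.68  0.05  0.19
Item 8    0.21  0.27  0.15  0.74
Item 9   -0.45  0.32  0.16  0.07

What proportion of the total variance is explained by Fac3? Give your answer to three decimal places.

SS loadings for Fac3 = 0.81² + 0.83² + (-0.68)² + 0.06² + (-0.17)² + 0.53² + 0.05² + 0.15² + 0.16² = 2.1714
Proportion of variance = 2.1714 / 9 = 0.2413.

0.241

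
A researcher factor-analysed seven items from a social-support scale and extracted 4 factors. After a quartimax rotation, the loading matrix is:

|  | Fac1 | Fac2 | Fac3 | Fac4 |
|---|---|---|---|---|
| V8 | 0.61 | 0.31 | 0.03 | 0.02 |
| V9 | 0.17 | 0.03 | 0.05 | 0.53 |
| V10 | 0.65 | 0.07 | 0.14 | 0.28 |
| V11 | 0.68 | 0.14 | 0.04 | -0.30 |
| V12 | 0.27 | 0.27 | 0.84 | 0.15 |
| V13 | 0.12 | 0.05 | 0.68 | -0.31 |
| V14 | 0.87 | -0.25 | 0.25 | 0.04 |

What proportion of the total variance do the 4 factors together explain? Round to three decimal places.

0.602

SS loadings by factor: 2.1301, 0.2594, 1.2551, 0.5699; total = 4.2145.
Total variance with 7 standardized items is 7, so the solution explains 4.2145/7 = 0.6021.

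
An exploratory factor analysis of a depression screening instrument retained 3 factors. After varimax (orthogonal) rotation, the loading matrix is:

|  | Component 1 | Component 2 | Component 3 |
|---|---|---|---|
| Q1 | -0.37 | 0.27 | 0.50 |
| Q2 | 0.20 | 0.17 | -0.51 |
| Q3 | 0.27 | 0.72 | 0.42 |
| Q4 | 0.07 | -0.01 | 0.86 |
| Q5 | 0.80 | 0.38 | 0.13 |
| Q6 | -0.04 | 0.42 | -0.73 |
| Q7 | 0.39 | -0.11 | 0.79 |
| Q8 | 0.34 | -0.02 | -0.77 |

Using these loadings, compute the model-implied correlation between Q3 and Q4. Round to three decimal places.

0.373

r̂ = Σ λ_i·λ_j across factors = (0.27)(0.07) + (0.72)(-0.01) + (0.42)(0.86)
  = +0.0189 -0.0072 +0.3612 = 0.3729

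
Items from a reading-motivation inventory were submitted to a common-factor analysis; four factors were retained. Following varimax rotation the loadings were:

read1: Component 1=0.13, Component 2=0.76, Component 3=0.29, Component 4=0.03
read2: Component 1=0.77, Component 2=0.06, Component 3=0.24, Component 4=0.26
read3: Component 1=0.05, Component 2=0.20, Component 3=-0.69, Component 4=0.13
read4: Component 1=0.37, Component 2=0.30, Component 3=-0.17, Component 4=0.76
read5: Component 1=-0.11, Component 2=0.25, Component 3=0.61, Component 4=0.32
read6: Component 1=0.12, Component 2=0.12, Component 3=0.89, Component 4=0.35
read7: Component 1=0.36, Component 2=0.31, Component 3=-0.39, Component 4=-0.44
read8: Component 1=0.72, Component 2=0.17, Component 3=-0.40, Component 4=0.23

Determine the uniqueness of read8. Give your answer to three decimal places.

0.240

h² = 0.72² + 0.17² + (-0.40)² + 0.23² = 0.5184 + 0.0289 + 0.1600 + 0.0529 = 0.7602
Uniqueness u² = 1 − h² = 1 − 0.7602 = 0.2398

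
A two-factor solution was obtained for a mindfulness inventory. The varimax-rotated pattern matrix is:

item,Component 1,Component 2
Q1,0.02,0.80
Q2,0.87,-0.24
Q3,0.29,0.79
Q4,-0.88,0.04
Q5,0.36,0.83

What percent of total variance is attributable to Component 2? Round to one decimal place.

40.2%

SS loadings for Component 2 = 0.80² + (-0.24)² + 0.79² + 0.04² + 0.83² = 2.0122
With 5 standardized items, total variance = 5. Proportion = 2.0122/5 = 0.4024 → 40.24%.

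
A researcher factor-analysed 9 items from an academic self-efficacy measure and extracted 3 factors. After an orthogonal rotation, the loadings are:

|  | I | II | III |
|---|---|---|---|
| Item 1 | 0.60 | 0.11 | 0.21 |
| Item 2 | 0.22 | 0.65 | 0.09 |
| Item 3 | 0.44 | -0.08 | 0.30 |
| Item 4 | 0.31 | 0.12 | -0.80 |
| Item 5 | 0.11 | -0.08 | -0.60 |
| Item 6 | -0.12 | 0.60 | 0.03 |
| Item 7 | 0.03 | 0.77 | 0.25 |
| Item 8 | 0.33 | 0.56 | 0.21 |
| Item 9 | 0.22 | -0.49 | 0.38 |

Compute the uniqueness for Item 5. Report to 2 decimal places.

h² = 0.11² + (-0.08)² + (-0.60)² = 0.0121 + 0.0064 + 0.3600 = 0.3785
Uniqueness u² = 1 − h² = 1 − 0.3785 = 0.6215

0.62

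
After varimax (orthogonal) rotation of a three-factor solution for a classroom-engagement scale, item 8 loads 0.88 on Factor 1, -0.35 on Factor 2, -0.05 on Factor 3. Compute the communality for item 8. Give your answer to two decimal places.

h² = 0.88² + (-0.35)² + (-0.05)² = 0.7744 + 0.1225 + 0.0025 = 0.8994

0.90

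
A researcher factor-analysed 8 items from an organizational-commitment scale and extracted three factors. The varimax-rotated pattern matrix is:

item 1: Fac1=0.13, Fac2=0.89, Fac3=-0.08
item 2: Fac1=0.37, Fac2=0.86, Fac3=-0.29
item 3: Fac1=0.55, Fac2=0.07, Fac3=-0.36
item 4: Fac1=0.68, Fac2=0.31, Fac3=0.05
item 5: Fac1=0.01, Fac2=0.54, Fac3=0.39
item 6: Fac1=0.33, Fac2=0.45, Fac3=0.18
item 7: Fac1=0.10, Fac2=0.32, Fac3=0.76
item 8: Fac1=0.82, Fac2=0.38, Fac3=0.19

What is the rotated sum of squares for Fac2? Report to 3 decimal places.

SS loadings for Fac2 = 0.89² + 0.86² + 0.07² + 0.31² + 0.54² + 0.45² + 0.32² + 0.38² = 0.7921 + 0.7396 + 0.0049 + 0.0961 + 0.2916 + 0.2025 + 0.1024 + 0.1444 = 2.3736

2.374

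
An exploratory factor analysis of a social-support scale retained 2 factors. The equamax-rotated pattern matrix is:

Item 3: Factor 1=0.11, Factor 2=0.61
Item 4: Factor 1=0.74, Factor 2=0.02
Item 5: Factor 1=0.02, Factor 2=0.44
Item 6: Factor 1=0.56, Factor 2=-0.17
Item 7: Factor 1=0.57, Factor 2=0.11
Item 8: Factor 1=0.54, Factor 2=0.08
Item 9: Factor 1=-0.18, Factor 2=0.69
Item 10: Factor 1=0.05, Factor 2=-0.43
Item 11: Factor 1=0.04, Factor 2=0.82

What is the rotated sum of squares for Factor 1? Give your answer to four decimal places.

1.5267

SS loadings for Factor 1 = 0.11² + 0.74² + 0.02² + 0.56² + 0.57² + 0.54² + (-0.18)² + 0.05² + 0.04² = 0.0121 + 0.5476 + 0.0004 + 0.3136 + 0.3249 + 0.2916 + 0.0324 + 0.0025 + 0.0016 = 1.5267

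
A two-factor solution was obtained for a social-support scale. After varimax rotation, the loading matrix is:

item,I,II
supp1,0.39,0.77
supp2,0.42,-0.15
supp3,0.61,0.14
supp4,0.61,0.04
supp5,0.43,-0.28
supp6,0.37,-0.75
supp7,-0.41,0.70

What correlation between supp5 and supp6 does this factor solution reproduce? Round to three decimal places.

0.369

r̂ = Σ λ_i·λ_j across factors = (0.43)(0.37) + (-0.28)(-0.75)
  = +0.1591 +0.2100 = 0.3691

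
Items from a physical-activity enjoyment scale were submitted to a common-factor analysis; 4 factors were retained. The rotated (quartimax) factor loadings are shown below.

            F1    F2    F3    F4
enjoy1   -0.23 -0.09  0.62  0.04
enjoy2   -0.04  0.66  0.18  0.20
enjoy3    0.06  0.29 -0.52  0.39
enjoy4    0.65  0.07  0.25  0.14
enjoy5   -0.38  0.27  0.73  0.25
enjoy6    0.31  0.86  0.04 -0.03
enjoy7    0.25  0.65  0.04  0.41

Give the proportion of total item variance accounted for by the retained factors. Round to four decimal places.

0.6117

Communalities: 0.4470, 0.5096, 0.5102, 0.5095, 0.8127, 0.8382, 0.6547; Σh² = 4.2819.
Total variance with 7 standardized items is 7, so the solution explains 4.2819/7 = 0.6117.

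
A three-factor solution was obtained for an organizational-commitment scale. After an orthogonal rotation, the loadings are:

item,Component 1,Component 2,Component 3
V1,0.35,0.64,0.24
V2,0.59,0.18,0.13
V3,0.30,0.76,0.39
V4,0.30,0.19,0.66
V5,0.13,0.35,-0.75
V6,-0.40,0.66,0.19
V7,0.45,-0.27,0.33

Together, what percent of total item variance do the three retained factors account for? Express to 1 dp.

58.4%

Communalities: 0.5897, 0.3974, 0.8197, 0.5617, 0.7019, 0.6317, 0.3843; Σh² = 4.0864.
Total variance with 7 standardized items is 7, so the solution explains 4.0864/7 = 0.5838 = 58.38%.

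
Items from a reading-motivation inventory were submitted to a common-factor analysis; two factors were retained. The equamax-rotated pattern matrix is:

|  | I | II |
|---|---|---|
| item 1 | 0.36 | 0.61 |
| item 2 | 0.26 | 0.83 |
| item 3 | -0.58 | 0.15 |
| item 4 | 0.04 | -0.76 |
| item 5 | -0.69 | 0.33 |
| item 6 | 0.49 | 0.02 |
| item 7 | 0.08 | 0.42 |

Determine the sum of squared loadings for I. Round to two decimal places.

SS loadings for I = 0.36² + 0.26² + (-0.58)² + 0.04² + (-0.69)² + 0.49² + 0.08² = 0.1296 + 0.0676 + 0.3364 + 0.0016 + 0.4761 + 0.2401 + 0.0064 = 1.2578

1.26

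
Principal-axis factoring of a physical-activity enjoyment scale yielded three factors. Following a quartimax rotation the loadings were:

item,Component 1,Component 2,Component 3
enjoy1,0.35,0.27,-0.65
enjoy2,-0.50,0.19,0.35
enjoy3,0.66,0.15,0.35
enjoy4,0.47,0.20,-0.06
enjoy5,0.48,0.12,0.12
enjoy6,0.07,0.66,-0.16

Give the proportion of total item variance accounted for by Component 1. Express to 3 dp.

SS loadings for Component 1 = 0.35² + (-0.50)² + 0.66² + 0.47² + 0.48² + 0.07² = 1.2643
Proportion of variance = 1.2643 / 6 = 0.2107.

0.211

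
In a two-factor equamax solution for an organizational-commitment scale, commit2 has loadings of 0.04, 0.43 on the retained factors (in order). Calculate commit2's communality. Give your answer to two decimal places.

0.19

h² = 0.04² + 0.43² = 0.0016 + 0.1849 = 0.1865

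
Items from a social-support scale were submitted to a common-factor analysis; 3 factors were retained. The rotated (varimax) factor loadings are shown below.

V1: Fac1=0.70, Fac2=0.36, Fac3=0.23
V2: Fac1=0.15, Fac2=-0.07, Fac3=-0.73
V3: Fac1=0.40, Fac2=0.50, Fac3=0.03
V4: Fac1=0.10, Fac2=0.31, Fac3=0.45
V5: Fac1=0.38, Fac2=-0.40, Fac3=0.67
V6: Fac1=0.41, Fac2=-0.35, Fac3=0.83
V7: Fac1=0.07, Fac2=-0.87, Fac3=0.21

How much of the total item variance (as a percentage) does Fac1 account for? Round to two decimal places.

14.28%

SS loadings for Fac1 = 0.70² + 0.15² + 0.40² + 0.10² + 0.38² + 0.41² + 0.07² = 0.9999
With 7 standardized items, total variance = 7. Proportion = 0.9999/7 = 0.1428 → 14.28%.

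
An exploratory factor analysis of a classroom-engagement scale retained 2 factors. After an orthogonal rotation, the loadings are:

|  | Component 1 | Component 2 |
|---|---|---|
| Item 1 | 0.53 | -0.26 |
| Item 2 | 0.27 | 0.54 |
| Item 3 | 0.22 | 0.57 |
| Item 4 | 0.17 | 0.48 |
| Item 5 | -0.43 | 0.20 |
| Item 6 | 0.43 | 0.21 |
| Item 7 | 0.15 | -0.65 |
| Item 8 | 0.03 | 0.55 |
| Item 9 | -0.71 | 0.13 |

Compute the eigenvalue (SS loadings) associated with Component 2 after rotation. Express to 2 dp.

SS loadings for Component 2 = (-0.26)² + 0.54² + 0.57² + 0.48² + 0.20² + 0.21² + (-0.65)² + 0.55² + 0.13² = 0.0676 + 0.2916 + 0.3249 + 0.2304 + 0.0400 + 0.0441 + 0.4225 + 0.3025 + 0.0169 = 1.7405

1.74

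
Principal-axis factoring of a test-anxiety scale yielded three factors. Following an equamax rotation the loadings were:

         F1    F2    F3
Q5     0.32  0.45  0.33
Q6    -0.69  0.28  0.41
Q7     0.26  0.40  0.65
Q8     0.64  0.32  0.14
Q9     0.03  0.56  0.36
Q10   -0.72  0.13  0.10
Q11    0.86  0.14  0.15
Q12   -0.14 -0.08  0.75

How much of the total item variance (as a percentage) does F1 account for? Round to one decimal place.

SS loadings for F1 = 0.32² + (-0.69)² + 0.26² + 0.64² + 0.03² + (-0.72)² + 0.86² + (-0.14)² = 2.3342
With 8 standardized items, total variance = 8. Proportion = 2.3342/8 = 0.2918 → 29.18%.

29.2%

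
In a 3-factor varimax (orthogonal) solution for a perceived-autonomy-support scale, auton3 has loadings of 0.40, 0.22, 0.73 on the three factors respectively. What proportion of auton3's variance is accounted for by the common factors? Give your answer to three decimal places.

0.741

h² = 0.40² + 0.22² + 0.73² = 0.1600 + 0.0484 + 0.5329 = 0.7413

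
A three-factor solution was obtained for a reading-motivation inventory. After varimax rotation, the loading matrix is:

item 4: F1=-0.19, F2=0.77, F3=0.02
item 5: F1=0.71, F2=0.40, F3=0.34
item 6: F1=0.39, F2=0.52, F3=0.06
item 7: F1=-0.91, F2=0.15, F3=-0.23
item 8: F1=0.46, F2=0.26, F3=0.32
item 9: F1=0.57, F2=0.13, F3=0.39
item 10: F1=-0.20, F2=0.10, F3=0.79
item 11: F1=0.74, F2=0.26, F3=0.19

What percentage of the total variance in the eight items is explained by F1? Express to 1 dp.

33.1%

SS loadings for F1 = (-0.19)² + 0.71² + 0.39² + (-0.91)² + 0.46² + 0.57² + (-0.20)² + 0.74² = 2.6445
With 8 standardized items, total variance = 8. Proportion = 2.6445/8 = 0.3306 → 33.06%.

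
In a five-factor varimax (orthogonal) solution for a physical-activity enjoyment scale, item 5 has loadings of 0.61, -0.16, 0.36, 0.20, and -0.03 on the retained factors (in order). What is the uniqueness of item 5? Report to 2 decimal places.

0.43

h² = 0.61² + (-0.16)² + 0.36² + 0.20² + (-0.03)² = 0.3721 + 0.0256 + 0.1296 + 0.0400 + 0.0009 = 0.5682
Uniqueness u² = 1 − h² = 1 − 0.5682 = 0.4318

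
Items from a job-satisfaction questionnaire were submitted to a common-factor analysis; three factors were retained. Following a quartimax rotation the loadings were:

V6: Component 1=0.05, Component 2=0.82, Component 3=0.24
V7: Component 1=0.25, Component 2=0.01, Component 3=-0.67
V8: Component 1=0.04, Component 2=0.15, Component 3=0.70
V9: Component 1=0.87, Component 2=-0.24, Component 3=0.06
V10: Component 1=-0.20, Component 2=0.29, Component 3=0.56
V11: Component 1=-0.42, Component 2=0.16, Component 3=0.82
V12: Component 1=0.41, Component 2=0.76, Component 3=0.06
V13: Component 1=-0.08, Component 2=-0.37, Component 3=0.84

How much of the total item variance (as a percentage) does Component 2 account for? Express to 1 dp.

19.7%

SS loadings for Component 2 = 0.82² + 0.01² + 0.15² + (-0.24)² + 0.29² + 0.16² + 0.76² + (-0.37)² = 1.5768
With 8 standardized items, total variance = 8. Proportion = 1.5768/8 = 0.1971 → 19.71%.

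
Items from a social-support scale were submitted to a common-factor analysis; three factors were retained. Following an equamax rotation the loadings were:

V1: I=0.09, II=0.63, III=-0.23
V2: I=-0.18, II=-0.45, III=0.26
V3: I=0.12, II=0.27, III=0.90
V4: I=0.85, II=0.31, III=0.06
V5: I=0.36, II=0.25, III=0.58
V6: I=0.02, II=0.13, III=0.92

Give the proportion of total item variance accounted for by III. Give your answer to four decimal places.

0.3528

SS loadings for III = (-0.23)² + 0.26² + 0.90² + 0.06² + 0.58² + 0.92² = 2.1169
Proportion of variance = 2.1169 / 6 = 0.3528.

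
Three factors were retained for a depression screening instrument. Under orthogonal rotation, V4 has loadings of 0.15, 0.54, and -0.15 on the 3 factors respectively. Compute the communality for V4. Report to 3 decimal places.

h² = 0.15² + 0.54² + (-0.15)² = 0.0225 + 0.2916 + 0.0225 = 0.3366

0.337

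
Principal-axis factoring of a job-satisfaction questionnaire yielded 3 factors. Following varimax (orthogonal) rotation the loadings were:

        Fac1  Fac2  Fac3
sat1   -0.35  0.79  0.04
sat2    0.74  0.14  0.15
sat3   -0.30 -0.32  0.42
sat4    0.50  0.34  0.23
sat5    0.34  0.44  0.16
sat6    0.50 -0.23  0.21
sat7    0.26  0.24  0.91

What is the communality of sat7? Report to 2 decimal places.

h² = 0.26² + 0.24² + 0.91² = 0.0676 + 0.0576 + 0.8281 = 0.9533

0.95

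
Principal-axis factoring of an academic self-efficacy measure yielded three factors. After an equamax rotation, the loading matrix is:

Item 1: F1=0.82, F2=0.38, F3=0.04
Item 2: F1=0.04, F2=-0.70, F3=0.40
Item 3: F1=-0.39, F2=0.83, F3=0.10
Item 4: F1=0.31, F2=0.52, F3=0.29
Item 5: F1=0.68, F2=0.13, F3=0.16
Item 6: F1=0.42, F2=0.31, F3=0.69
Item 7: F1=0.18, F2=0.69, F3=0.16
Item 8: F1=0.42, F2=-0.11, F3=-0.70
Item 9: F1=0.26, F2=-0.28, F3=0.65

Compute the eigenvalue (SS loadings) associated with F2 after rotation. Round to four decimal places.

SS loadings for F2 = 0.38² + (-0.70)² + 0.83² + 0.52² + 0.13² + 0.31² + 0.69² + (-0.11)² + (-0.28)² = 0.1444 + 0.4900 + 0.6889 + 0.2704 + 0.0169 + 0.0961 + 0.4761 + 0.0121 + 0.0784 = 2.2733

2.2733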